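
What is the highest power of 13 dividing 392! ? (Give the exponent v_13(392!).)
v_13(392!) = 32

Legendre's formula: v_p(n!) = Σ_{k ≥ 1} ⌊n / p^k⌋. For p = 13, n = 392, the terms are:
  ⌊392/13^1⌋ = ⌊392/13⌋ = 30
  ⌊392/13^2⌋ = ⌊392/169⌋ = 2
(the next term ⌊392/13^3⌋ = 0, terminating the sum). Summing: v_13(392!) = 30 + 2 = 32.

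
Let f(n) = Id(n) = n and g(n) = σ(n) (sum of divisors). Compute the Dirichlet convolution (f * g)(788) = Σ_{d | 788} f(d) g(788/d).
(Id * σ)(788) = 6715

Divisors of 788: [1, 2, 4, 197, 394, 788]. For each d | 788:
  d = 1: Id(1) · σ(788/1) = 1 · 1386 = 1386
  d = 2: Id(2) · σ(788/2) = 2 · 594 = 1188
  d = 4: Id(4) · σ(788/4) = 4 · 198 = 792
  d = 197: Id(197) · σ(788/197) = 197 · 7 = 1379
  d = 394: Id(394) · σ(788/394) = 394 · 3 = 1182
  d = 788: Id(788) · σ(788/788) = 788 · 1 = 788
Summing: (Id * σ)(788) = 1386 + 1188 + 792 + 1379 + 1182 + 788 = 6715.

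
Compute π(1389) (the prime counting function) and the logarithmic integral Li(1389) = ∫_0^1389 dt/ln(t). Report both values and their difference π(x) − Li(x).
π(1389) = 221;  Li(1389) ≈ 232.56;  π(x) − Li(x) ≈ -11.56.

Direct count of primes ≤ 1389 gives π(1389) = 221. Numerical evaluation of the logarithmic integral gives Li(1389) ≈ 232.56. The difference π(x) − Li(x) ≈ -11.56 is typically negative for small/moderate x (Li(x) overestimates), though Littlewood's theorem shows this sign changes infinitely often.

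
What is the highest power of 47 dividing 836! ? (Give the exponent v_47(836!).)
v_47(836!) = 17

Legendre's formula: v_p(n!) = Σ_{k ≥ 1} ⌊n / p^k⌋. For p = 47, n = 836, the terms are:
  ⌊836/47^1⌋ = ⌊836/47⌋ = 17
(the next term ⌊836/47^2⌋ = 0, terminating the sum). Summing: v_47(836!) = 17 = 17.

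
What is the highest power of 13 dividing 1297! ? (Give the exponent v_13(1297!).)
v_13(1297!) = 106

Legendre's formula: v_p(n!) = Σ_{k ≥ 1} ⌊n / p^k⌋. For p = 13, n = 1297, the terms are:
  ⌊1297/13^1⌋ = ⌊1297/13⌋ = 99
  ⌊1297/13^2⌋ = ⌊1297/169⌋ = 7
(the next term ⌊1297/13^3⌋ = 0, terminating the sum). Summing: v_13(1297!) = 99 + 7 = 106.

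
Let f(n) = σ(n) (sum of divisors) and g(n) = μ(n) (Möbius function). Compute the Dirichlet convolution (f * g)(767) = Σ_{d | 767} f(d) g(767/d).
(σ * μ)(767) = 767

Divisors of 767: [1, 13, 59, 767]. For each d | 767:
  d = 1: σ(1) · μ(767/1) = 1 · 1 = 1
  d = 13: σ(13) · μ(767/13) = 14 · -1 = -14
  d = 59: σ(59) · μ(767/59) = 60 · -1 = -60
  d = 767: σ(767) · μ(767/767) = 840 · 1 = 840
Summing: (σ * μ)(767) = 1 + -14 + -60 + 840 = 767.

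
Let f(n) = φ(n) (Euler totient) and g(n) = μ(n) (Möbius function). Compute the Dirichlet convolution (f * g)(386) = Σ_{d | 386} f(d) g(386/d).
(φ * μ)(386) = 0

Divisors of 386: [1, 2, 193, 386]. For each d | 386:
  d = 1: φ(1) · μ(386/1) = 1 · 1 = 1
  d = 2: φ(2) · μ(386/2) = 1 · -1 = -1
  d = 193: φ(193) · μ(386/193) = 192 · -1 = -192
  d = 386: φ(386) · μ(386/386) = 192 · 1 = 192
Summing: (φ * μ)(386) = 1 + -1 + -192 + 192 = 0.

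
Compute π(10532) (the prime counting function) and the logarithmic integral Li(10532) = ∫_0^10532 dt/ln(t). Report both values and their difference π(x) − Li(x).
π(10532) = 1288;  Li(10532) ≈ 1303.74;  π(x) − Li(x) ≈ -15.74.

Direct count of primes ≤ 10532 gives π(10532) = 1288. Numerical evaluation of the logarithmic integral gives Li(10532) ≈ 1303.74. The difference π(x) − Li(x) ≈ -15.74 is typically negative for small/moderate x (Li(x) overestimates), though Littlewood's theorem shows this sign changes infinitely often.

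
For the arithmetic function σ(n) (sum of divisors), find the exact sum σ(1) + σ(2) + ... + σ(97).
Σ_{n ≤ 97} σ(n) = 7755

Compute σ(n) for each 1 ≤ n ≤ 97: σ(1) = 1, σ(2) = 3, σ(3) = 4, σ(4) = 7, σ(5) = 6, σ(6) = 12, σ(7) = 8, σ(8) = 15, σ(9) = 13, σ(10) = 18, σ(11) = 12, σ(12) = 28, σ(13) = 14, σ(14) = 24, σ(15) = 24, σ(16) = 31, σ(17) = 18, σ(18) = 39, σ(19) = 20, σ(20) = 42, σ(21) = 32, σ(22) = 36, σ(23) = 24, σ(24) = 60, σ(25) = 31, σ(26) = 42, σ(27) = 40, σ(28) = 56, σ(29) = 30, σ(30) = 72, σ(31) = 32, σ(32) = 63, σ(33) = 48, σ(34) = 54, σ(35) = 48, σ(36) = 91, σ(37) = 38, σ(38) = 60, σ(39) = 56, σ(40) = 90, σ(41) = 42, σ(42) = 96, σ(43) = 44, σ(44) = 84, σ(45) = 78, σ(46) = 72, σ(47) = 48, σ(48) = 124, σ(49) = 57, σ(50) = 93, σ(51) = 72, σ(52) = 98, σ(53) = 54, σ(54) = 120, σ(55) = 72, σ(56) = 120, σ(57) = 80, σ(58) = 90, σ(59) = 60, σ(60) = 168, σ(61) = 62, σ(62) = 96, σ(63) = 104, σ(64) = 127, σ(65) = 84, σ(66) = 144, σ(67) = 68, σ(68) = 126, σ(69) = 96, σ(70) = 144, σ(71) = 72, σ(72) = 195, σ(73) = 74, σ(74) = 114, σ(75) = 124, σ(76) = 140, σ(77) = 96, σ(78) = 168, σ(79) = 80, σ(80) = 186, σ(81) = 121, σ(82) = 126, σ(83) = 84, σ(84) = 224, σ(85) = 108, σ(86) = 132, σ(87) = 120, σ(88) = 180, σ(89) = 90, σ(90) = 234, σ(91) = 112, σ(92) = 168, σ(93) = 128, σ(94) = 144, σ(95) = 120, σ(96) = 252, σ(97) = 98. Summing all 97 values: 7755. (Average order: Σ_{n ≤ x} σ(n) ~ (π²/12) x². For x = 97, (π²/12)·97² ≈ 7738.59.)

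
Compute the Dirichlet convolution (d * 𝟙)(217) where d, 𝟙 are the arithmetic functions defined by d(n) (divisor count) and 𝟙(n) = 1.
(d * 𝟙)(217) = 9

Divisors of 217: [1, 7, 31, 217]. For each d | 217:
  d = 1: d(1) · 𝟙(217/1) = 1 · 1 = 1
  d = 7: d(7) · 𝟙(217/7) = 2 · 1 = 2
  d = 31: d(31) · 𝟙(217/31) = 2 · 1 = 2
  d = 217: d(217) · 𝟙(217/217) = 4 · 1 = 4
Summing: (d * 𝟙)(217) = 1 + 2 + 2 + 4 = 9.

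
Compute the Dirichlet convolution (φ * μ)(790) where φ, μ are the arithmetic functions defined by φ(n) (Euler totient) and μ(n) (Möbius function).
(φ * μ)(790) = 0

Divisors of 790: [1, 2, 5, 10, 79, 158, 395, 790]. For each d | 790:
  d = 1: φ(1) · μ(790/1) = 1 · -1 = -1
  d = 2: φ(2) · μ(790/2) = 1 · 1 = 1
  d = 5: φ(5) · μ(790/5) = 4 · 1 = 4
  d = 10: φ(10) · μ(790/10) = 4 · -1 = -4
  d = 79: φ(79) · μ(790/79) = 78 · 1 = 78
  d = 158: φ(158) · μ(790/158) = 78 · -1 = -78
  d = 395: φ(395) · μ(790/395) = 312 · -1 = -312
  d = 790: φ(790) · μ(790/790) = 312 · 1 = 312
Summing: (φ * μ)(790) = -1 + 1 + 4 + -4 + 78 + -78 + -312 + 312 = 0.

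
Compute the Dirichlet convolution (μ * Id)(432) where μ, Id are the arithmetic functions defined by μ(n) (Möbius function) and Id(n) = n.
(μ * Id)(432) = 144

Divisors of 432: [1, 2, 3, 4, 6, 8, 9, 12, 16, 18, 24, 27, 36, 48, 54, 72, 108, 144, 216, 432]. For each d | 432:
  d = 1: μ(1) · Id(432/1) = 1 · 432 = 432
  d = 2: μ(2) · Id(432/2) = -1 · 216 = -216
  d = 3: μ(3) · Id(432/3) = -1 · 144 = -144
  d = 4: μ(4) · Id(432/4) = 0 · 108 = 0
  d = 6: μ(6) · Id(432/6) = 1 · 72 = 72
  d = 8: μ(8) · Id(432/8) = 0 · 54 = 0
  d = 9: μ(9) · Id(432/9) = 0 · 48 = 0
  d = 12: μ(12) · Id(432/12) = 0 · 36 = 0
  d = 16: μ(16) · Id(432/16) = 0 · 27 = 0
  d = 18: μ(18) · Id(432/18) = 0 · 24 = 0
  d = 24: μ(24) · Id(432/24) = 0 · 18 = 0
  d = 27: μ(27) · Id(432/27) = 0 · 16 = 0
  d = 36: μ(36) · Id(432/36) = 0 · 12 = 0
  d = 48: μ(48) · Id(432/48) = 0 · 9 = 0
  d = 54: μ(54) · Id(432/54) = 0 · 8 = 0
  d = 72: μ(72) · Id(432/72) = 0 · 6 = 0
  d = 108: μ(108) · Id(432/108) = 0 · 4 = 0
  d = 144: μ(144) · Id(432/144) = 0 · 3 = 0
  d = 216: μ(216) · Id(432/216) = 0 · 2 = 0
  d = 432: μ(432) · Id(432/432) = 0 · 1 = 0
Summing: (μ * Id)(432) = 432 + -216 + -144 + 0 + 72 + 0 + 0 + 0 + 0 + 0 + 0 + 0 + 0 + 0 + 0 + 0 + 0 + 0 + 0 + 0 = 144.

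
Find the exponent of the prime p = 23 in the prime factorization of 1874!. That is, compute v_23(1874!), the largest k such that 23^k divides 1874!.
v_23(1874!) = 84

Legendre's formula: v_p(n!) = Σ_{k ≥ 1} ⌊n / p^k⌋. For p = 23, n = 1874, the terms are:
  ⌊1874/23^1⌋ = ⌊1874/23⌋ = 81
  ⌊1874/23^2⌋ = ⌊1874/529⌋ = 3
(the next term ⌊1874/23^3⌋ = 0, terminating the sum). Summing: v_23(1874!) = 81 + 3 = 84.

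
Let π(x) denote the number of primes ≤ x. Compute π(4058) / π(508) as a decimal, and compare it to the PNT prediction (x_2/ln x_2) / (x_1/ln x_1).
π(4058)/π(508) = 560/96 ≈ 5.8333;  PNT prediction ≈ 5.9903.

π(508) = 96 and π(4058) = 560, so π(4058)/π(508) ≈ 5.8333. The PNT-predicted ratio is (4058/ln(4058)) / (508/ln(508)) ≈ 5.9903. The two agree to within a few percent, as expected.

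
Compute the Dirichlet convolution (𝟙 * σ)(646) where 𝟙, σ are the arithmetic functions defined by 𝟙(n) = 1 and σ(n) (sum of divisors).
(𝟙 * σ)(646) = 1596

Divisors of 646: [1, 2, 17, 19, 34, 38, 323, 646]. For each d | 646:
  d = 1: 𝟙(1) · σ(646/1) = 1 · 1080 = 1080
  d = 2: 𝟙(2) · σ(646/2) = 1 · 360 = 360
  d = 17: 𝟙(17) · σ(646/17) = 1 · 60 = 60
  d = 19: 𝟙(19) · σ(646/19) = 1 · 54 = 54
  d = 34: 𝟙(34) · σ(646/34) = 1 · 20 = 20
  d = 38: 𝟙(38) · σ(646/38) = 1 · 18 = 18
  d = 323: 𝟙(323) · σ(646/323) = 1 · 3 = 3
  d = 646: 𝟙(646) · σ(646/646) = 1 · 1 = 1
Summing: (𝟙 * σ)(646) = 1080 + 360 + 60 + 54 + 20 + 18 + 3 + 1 = 1596.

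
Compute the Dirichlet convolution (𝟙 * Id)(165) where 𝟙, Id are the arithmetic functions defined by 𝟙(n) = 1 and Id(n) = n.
(𝟙 * Id)(165) = 288

Divisors of 165: [1, 3, 5, 11, 15, 33, 55, 165]. For each d | 165:
  d = 1: 𝟙(1) · Id(165/1) = 1 · 165 = 165
  d = 3: 𝟙(3) · Id(165/3) = 1 · 55 = 55
  d = 5: 𝟙(5) · Id(165/5) = 1 · 33 = 33
  d = 11: 𝟙(11) · Id(165/11) = 1 · 15 = 15
  d = 15: 𝟙(15) · Id(165/15) = 1 · 11 = 11
  d = 33: 𝟙(33) · Id(165/33) = 1 · 5 = 5
  d = 55: 𝟙(55) · Id(165/55) = 1 · 3 = 3
  d = 165: 𝟙(165) · Id(165/165) = 1 · 1 = 1
Summing: (𝟙 * Id)(165) = 165 + 55 + 33 + 15 + 11 + 5 + 3 + 1 = 288.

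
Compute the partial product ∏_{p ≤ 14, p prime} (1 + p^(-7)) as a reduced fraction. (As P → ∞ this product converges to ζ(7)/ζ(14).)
∏ = 131129952026000311359081292/130052142598591679794453125

The primes p ≤ 14 are [2, 3, 5, 7, 11, 13]. For each, (1 + 1/p^7) = (p^7 + 1)/p^7. Multiplying these fractions over p ∈ [2, 3, 5, 7, 11, 13] gives 131129952026000311359081292/130052142598591679794453125. (In the limit P → ∞ this tends to ζ(7)/ζ(14).)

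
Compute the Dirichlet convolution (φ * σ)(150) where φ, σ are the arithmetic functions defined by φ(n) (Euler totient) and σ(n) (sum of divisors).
(φ * σ)(150) = 1800

Divisors of 150: [1, 2, 3, 5, 6, 10, 15, 25, 30, 50, 75, 150]. For each d | 150:
  d = 1: φ(1) · σ(150/1) = 1 · 372 = 372
  d = 2: φ(2) · σ(150/2) = 1 · 124 = 124
  d = 3: φ(3) · σ(150/3) = 2 · 93 = 186
  d = 5: φ(5) · σ(150/5) = 4 · 72 = 288
  d = 6: φ(6) · σ(150/6) = 2 · 31 = 62
  d = 10: φ(10) · σ(150/10) = 4 · 24 = 96
  d = 15: φ(15) · σ(150/15) = 8 · 18 = 144
  d = 25: φ(25) · σ(150/25) = 20 · 12 = 240
  d = 30: φ(30) · σ(150/30) = 8 · 6 = 48
  d = 50: φ(50) · σ(150/50) = 20 · 4 = 80
  d = 75: φ(75) · σ(150/75) = 40 · 3 = 120
  d = 150: φ(150) · σ(150/150) = 40 · 1 = 40
Summing: (φ * σ)(150) = 372 + 124 + 186 + 288 + 62 + 96 + 144 + 240 + 48 + 80 + 120 + 40 = 1800.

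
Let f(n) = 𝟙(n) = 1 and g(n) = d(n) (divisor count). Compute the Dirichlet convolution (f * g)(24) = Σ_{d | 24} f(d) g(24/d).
(𝟙 * d)(24) = 30

Divisors of 24: [1, 2, 3, 4, 6, 8, 12, 24]. For each d | 24:
  d = 1: 𝟙(1) · d(24/1) = 1 · 8 = 8
  d = 2: 𝟙(2) · d(24/2) = 1 · 6 = 6
  d = 3: 𝟙(3) · d(24/3) = 1 · 4 = 4
  d = 4: 𝟙(4) · d(24/4) = 1 · 4 = 4
  d = 6: 𝟙(6) · d(24/6) = 1 · 3 = 3
  d = 8: 𝟙(8) · d(24/8) = 1 · 2 = 2
  d = 12: 𝟙(12) · d(24/12) = 1 · 2 = 2
  d = 24: 𝟙(24) · d(24/24) = 1 · 1 = 1
Summing: (𝟙 * d)(24) = 8 + 6 + 4 + 4 + 3 + 2 + 2 + 1 = 30.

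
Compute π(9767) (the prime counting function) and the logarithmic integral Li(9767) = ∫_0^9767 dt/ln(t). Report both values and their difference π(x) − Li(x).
π(9767) = 1204;  Li(9767) ≈ 1220.81;  π(x) − Li(x) ≈ -16.81.

Direct count of primes ≤ 9767 gives π(9767) = 1204. Numerical evaluation of the logarithmic integral gives Li(9767) ≈ 1220.81. The difference π(x) − Li(x) ≈ -16.81 is typically negative for small/moderate x (Li(x) overestimates), though Littlewood's theorem shows this sign changes infinitely often.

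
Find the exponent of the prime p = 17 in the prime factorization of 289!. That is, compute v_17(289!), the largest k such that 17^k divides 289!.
v_17(289!) = 18

Legendre's formula: v_p(n!) = Σ_{k ≥ 1} ⌊n / p^k⌋. For p = 17, n = 289, the terms are:
  ⌊289/17^1⌋ = ⌊289/17⌋ = 17
  ⌊289/17^2⌋ = ⌊289/289⌋ = 1
(the next term ⌊289/17^3⌋ = 0, terminating the sum). Summing: v_17(289!) = 17 + 1 = 18.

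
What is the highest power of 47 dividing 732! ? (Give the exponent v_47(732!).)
v_47(732!) = 15

Legendre's formula: v_p(n!) = Σ_{k ≥ 1} ⌊n / p^k⌋. For p = 47, n = 732, the terms are:
  ⌊732/47^1⌋ = ⌊732/47⌋ = 15
(the next term ⌊732/47^2⌋ = 0, terminating the sum). Summing: v_47(732!) = 15 = 15.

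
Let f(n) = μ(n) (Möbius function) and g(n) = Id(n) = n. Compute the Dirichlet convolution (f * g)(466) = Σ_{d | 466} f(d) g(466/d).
(μ * Id)(466) = 232

Divisors of 466: [1, 2, 233, 466]. For each d | 466:
  d = 1: μ(1) · Id(466/1) = 1 · 466 = 466
  d = 2: μ(2) · Id(466/2) = -1 · 233 = -233
  d = 233: μ(233) · Id(466/233) = -1 · 2 = -2
  d = 466: μ(466) · Id(466/466) = 1 · 1 = 1
Summing: (μ * Id)(466) = 466 + -233 + -2 + 1 = 232.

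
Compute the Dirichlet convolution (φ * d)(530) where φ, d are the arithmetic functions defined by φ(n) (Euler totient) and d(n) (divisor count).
(φ * d)(530) = 972

Divisors of 530: [1, 2, 5, 10, 53, 106, 265, 530]. For each d | 530:
  d = 1: φ(1) · d(530/1) = 1 · 8 = 8
  d = 2: φ(2) · d(530/2) = 1 · 4 = 4
  d = 5: φ(5) · d(530/5) = 4 · 4 = 16
  d = 10: φ(10) · d(530/10) = 4 · 2 = 8
  d = 53: φ(53) · d(530/53) = 52 · 4 = 208
  d = 106: φ(106) · d(530/106) = 52 · 2 = 104
  d = 265: φ(265) · d(530/265) = 208 · 2 = 416
  d = 530: φ(530) · d(530/530) = 208 · 1 = 208
Summing: (φ * d)(530) = 8 + 4 + 16 + 8 + 208 + 104 + 416 + 208 = 972.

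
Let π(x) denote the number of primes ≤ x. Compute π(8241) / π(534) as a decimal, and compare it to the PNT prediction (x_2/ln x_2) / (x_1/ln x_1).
π(8241)/π(534) = 1034/99 ≈ 10.4444;  PNT prediction ≈ 10.7490.

π(534) = 99 and π(8241) = 1034, so π(8241)/π(534) ≈ 10.4444. The PNT-predicted ratio is (8241/ln(8241)) / (534/ln(534)) ≈ 10.7490. The two agree to within a few percent, as expected.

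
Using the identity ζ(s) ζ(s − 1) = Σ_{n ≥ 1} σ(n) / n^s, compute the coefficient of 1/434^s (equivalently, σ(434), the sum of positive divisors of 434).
σ(434) = 768

In the product (Σ m^0/m^s)(Σ k / k^s) = Σ (Σ_{d | n} d) / n^s, the coefficient of 1/n^s is σ(n) = Σ_{d | n} d. For n = 434, divisors are [1, 2, 7, 14, 31, 62, 217, 434]; summing: σ(434) = 768.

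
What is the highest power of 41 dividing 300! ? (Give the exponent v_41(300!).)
v_41(300!) = 7

Legendre's formula: v_p(n!) = Σ_{k ≥ 1} ⌊n / p^k⌋. For p = 41, n = 300, the terms are:
  ⌊300/41^1⌋ = ⌊300/41⌋ = 7
(the next term ⌊300/41^2⌋ = 0, terminating the sum). Summing: v_41(300!) = 7 = 7.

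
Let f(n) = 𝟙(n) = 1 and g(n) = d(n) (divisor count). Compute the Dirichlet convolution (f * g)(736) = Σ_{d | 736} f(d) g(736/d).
(𝟙 * d)(736) = 63

Divisors of 736: [1, 2, 4, 8, 16, 23, 32, 46, 92, 184, 368, 736]. For each d | 736:
  d = 1: 𝟙(1) · d(736/1) = 1 · 12 = 12
  d = 2: 𝟙(2) · d(736/2) = 1 · 10 = 10
  d = 4: 𝟙(4) · d(736/4) = 1 · 8 = 8
  d = 8: 𝟙(8) · d(736/8) = 1 · 6 = 6
  d = 16: 𝟙(16) · d(736/16) = 1 · 4 = 4
  d = 23: 𝟙(23) · d(736/23) = 1 · 6 = 6
  d = 32: 𝟙(32) · d(736/32) = 1 · 2 = 2
  d = 46: 𝟙(46) · d(736/46) = 1 · 5 = 5
  d = 92: 𝟙(92) · d(736/92) = 1 · 4 = 4
  d = 184: 𝟙(184) · d(736/184) = 1 · 3 = 3
  d = 368: 𝟙(368) · d(736/368) = 1 · 2 = 2
  d = 736: 𝟙(736) · d(736/736) = 1 · 1 = 1
Summing: (𝟙 * d)(736) = 12 + 10 + 8 + 6 + 4 + 6 + 2 + 5 + 4 + 3 + 2 + 1 = 63.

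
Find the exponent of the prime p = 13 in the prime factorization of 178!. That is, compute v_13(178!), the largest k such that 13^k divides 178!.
v_13(178!) = 14

Legendre's formula: v_p(n!) = Σ_{k ≥ 1} ⌊n / p^k⌋. For p = 13, n = 178, the terms are:
  ⌊178/13^1⌋ = ⌊178/13⌋ = 13
  ⌊178/13^2⌋ = ⌊178/169⌋ = 1
(the next term ⌊178/13^3⌋ = 0, terminating the sum). Summing: v_13(178!) = 13 + 1 = 14.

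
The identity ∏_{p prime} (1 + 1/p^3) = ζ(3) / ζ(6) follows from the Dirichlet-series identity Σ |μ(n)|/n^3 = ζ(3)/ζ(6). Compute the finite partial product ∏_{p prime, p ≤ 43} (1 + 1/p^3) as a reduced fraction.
∏ = 77199709041125603078439960576/65340146372601957980502060935

The primes p ≤ 43 are [2, 3, 5, 7, 11, 13, 17, 19, 23, 29, 31, 37, 41, 43]. For each, (1 + 1/p^3) = (p^3 + 1)/p^3. Multiplying these fractions over p ∈ [2, 3, 5, 7, 11, 13, 17, 19, 23, 29, 31, 37, 41, 43] gives 77199709041125603078439960576/65340146372601957980502060935. (In the limit P → ∞ this tends to ζ(3)/ζ(6).)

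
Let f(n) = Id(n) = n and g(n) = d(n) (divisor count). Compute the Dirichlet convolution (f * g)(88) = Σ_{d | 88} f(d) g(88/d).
(Id * d)(88) = 338

Divisors of 88: [1, 2, 4, 8, 11, 22, 44, 88]. For each d | 88:
  d = 1: Id(1) · d(88/1) = 1 · 8 = 8
  d = 2: Id(2) · d(88/2) = 2 · 6 = 12
  d = 4: Id(4) · d(88/4) = 4 · 4 = 16
  d = 8: Id(8) · d(88/8) = 8 · 2 = 16
  d = 11: Id(11) · d(88/11) = 11 · 4 = 44
  d = 22: Id(22) · d(88/22) = 22 · 3 = 66
  d = 44: Id(44) · d(88/44) = 44 · 2 = 88
  d = 88: Id(88) · d(88/88) = 88 · 1 = 88
Summing: (Id * d)(88) = 8 + 12 + 16 + 16 + 44 + 66 + 88 + 88 = 338.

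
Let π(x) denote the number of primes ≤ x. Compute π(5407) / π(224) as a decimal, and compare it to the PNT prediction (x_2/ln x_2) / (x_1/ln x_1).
π(5407)/π(224) = 713/48 ≈ 14.8542;  PNT prediction ≈ 15.1974.

π(224) = 48 and π(5407) = 713, so π(5407)/π(224) ≈ 14.8542. The PNT-predicted ratio is (5407/ln(5407)) / (224/ln(224)) ≈ 15.1974. The two agree to within a few percent, as expected.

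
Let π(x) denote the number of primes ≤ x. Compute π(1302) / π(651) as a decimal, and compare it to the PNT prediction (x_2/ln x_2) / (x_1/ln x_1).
π(1302)/π(651) = 212/118 ≈ 1.7966;  PNT prediction ≈ 1.8067.

π(651) = 118 and π(1302) = 212, so π(1302)/π(651) ≈ 1.7966. The PNT-predicted ratio is (1302/ln(1302)) / (651/ln(651)) ≈ 1.8067. The two agree to within a few percent, as expected.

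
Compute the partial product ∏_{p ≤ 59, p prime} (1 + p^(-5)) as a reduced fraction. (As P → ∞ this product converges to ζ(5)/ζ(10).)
∏ = 4625216658591974452227928572296422584003624522186780896225122147490657410189665239040/4464936714731009502985956909215577296089758883491981124781643055180612451896799337569

The primes p ≤ 59 are [2, 3, 5, 7, 11, 13, 17, 19, 23, 29, 31, 37, 41, 43, 47, 53, 59]. For each, (1 + 1/p^5) = (p^5 + 1)/p^5. Multiplying these fractions over p ∈ [2, 3, 5, 7, 11, 13, 17, 19, 23, 29, 31, 37, 41, 43, 47, 53, 59] gives 4625216658591974452227928572296422584003624522186780896225122147490657410189665239040/4464936714731009502985956909215577296089758883491981124781643055180612451896799337569. (In the limit P → ∞ this tends to ζ(5)/ζ(10).)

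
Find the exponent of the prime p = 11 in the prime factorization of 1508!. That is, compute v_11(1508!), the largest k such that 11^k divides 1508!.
v_11(1508!) = 150

Legendre's formula: v_p(n!) = Σ_{k ≥ 1} ⌊n / p^k⌋. For p = 11, n = 1508, the terms are:
  ⌊1508/11^1⌋ = ⌊1508/11⌋ = 137
  ⌊1508/11^2⌋ = ⌊1508/121⌋ = 12
  ⌊1508/11^3⌋ = ⌊1508/1331⌋ = 1
(the next term ⌊1508/11^4⌋ = 0, terminating the sum). Summing: v_11(1508!) = 137 + 12 + 1 = 150.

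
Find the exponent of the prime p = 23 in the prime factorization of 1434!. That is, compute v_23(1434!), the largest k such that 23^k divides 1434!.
v_23(1434!) = 64

Legendre's formula: v_p(n!) = Σ_{k ≥ 1} ⌊n / p^k⌋. For p = 23, n = 1434, the terms are:
  ⌊1434/23^1⌋ = ⌊1434/23⌋ = 62
  ⌊1434/23^2⌋ = ⌊1434/529⌋ = 2
(the next term ⌊1434/23^3⌋ = 0, terminating the sum). Summing: v_23(1434!) = 62 + 2 = 64.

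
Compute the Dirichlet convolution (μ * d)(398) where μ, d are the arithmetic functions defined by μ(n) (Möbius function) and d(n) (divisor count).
(μ * d)(398) = 1

Divisors of 398: [1, 2, 199, 398]. For each d | 398:
  d = 1: μ(1) · d(398/1) = 1 · 4 = 4
  d = 2: μ(2) · d(398/2) = -1 · 2 = -2
  d = 199: μ(199) · d(398/199) = -1 · 2 = -2
  d = 398: μ(398) · d(398/398) = 1 · 1 = 1
Summing: (μ * d)(398) = 4 + -2 + -2 + 1 = 1.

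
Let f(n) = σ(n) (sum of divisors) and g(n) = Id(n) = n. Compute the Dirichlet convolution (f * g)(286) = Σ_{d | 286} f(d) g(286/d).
(σ * Id)(286) = 3105

Divisors of 286: [1, 2, 11, 13, 22, 26, 143, 286]. For each d | 286:
  d = 1: σ(1) · Id(286/1) = 1 · 286 = 286
  d = 2: σ(2) · Id(286/2) = 3 · 143 = 429
  d = 11: σ(11) · Id(286/11) = 12 · 26 = 312
  d = 13: σ(13) · Id(286/13) = 14 · 22 = 308
  d = 22: σ(22) · Id(286/22) = 36 · 13 = 468
  d = 26: σ(26) · Id(286/26) = 42 · 11 = 462
  d = 143: σ(143) · Id(286/143) = 168 · 2 = 336
  d = 286: σ(286) · Id(286/286) = 504 · 1 = 504
Summing: (σ * Id)(286) = 286 + 429 + 312 + 308 + 468 + 462 + 336 + 504 = 3105.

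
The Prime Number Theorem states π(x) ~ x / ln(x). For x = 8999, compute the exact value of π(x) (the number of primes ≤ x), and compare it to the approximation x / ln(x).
π(8999) = 1117;  x/ln(x) ≈ 988.37;  relative error ≈ 11.52%.

Directly count primes up to 8999: π(8999) = 1117. The PNT approximation gives 8999/ln(8999) ≈ 8999/9.10487 ≈ 988.37. Relative error (π(x) − x/ln(x)) / π(x) ≈ 11.52%; the approximation is known to undercount slightly (Li(x) is a better estimate).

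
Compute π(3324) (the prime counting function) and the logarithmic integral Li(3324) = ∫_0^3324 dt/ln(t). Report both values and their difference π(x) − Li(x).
π(3324) = 468;  Li(3324) ≈ 482.97;  π(x) − Li(x) ≈ -14.97.

Direct count of primes ≤ 3324 gives π(3324) = 468. Numerical evaluation of the logarithmic integral gives Li(3324) ≈ 482.97. The difference π(x) − Li(x) ≈ -14.97 is typically negative for small/moderate x (Li(x) overestimates), though Littlewood's theorem shows this sign changes infinitely often.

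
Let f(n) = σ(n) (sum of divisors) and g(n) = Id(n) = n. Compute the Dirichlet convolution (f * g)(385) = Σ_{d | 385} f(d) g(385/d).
(σ * Id)(385) = 3795

Divisors of 385: [1, 5, 7, 11, 35, 55, 77, 385]. For each d | 385:
  d = 1: σ(1) · Id(385/1) = 1 · 385 = 385
  d = 5: σ(5) · Id(385/5) = 6 · 77 = 462
  d = 7: σ(7) · Id(385/7) = 8 · 55 = 440
  d = 11: σ(11) · Id(385/11) = 12 · 35 = 420
  d = 35: σ(35) · Id(385/35) = 48 · 11 = 528
  d = 55: σ(55) · Id(385/55) = 72 · 7 = 504
  d = 77: σ(77) · Id(385/77) = 96 · 5 = 480
  d = 385: σ(385) · Id(385/385) = 576 · 1 = 576
Summing: (σ * Id)(385) = 385 + 462 + 440 + 420 + 528 + 504 + 480 + 576 = 3795.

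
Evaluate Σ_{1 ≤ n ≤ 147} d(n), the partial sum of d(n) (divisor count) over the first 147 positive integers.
Σ_{n ≤ 147} d(n) = 760

Compute d(n) for each 1 ≤ n ≤ 147: d(1) = 1, d(2) = 2, d(3) = 2, d(4) = 3, d(5) = 2, d(6) = 4, d(7) = 2, d(8) = 4, d(9) = 3, d(10) = 4, d(11) = 2, d(12) = 6, d(13) = 2, d(14) = 4, d(15) = 4, d(16) = 5, d(17) = 2, d(18) = 6, d(19) = 2, d(20) = 6, d(21) = 4, d(22) = 4, d(23) = 2, d(24) = 8, d(25) = 3, d(26) = 4, d(27) = 4, d(28) = 6, d(29) = 2, d(30) = 8, d(31) = 2, d(32) = 6, d(33) = 4, d(34) = 4, d(35) = 4, d(36) = 9, d(37) = 2, d(38) = 4, d(39) = 4, d(40) = 8, d(41) = 2, d(42) = 8, d(43) = 2, d(44) = 6, d(45) = 6, d(46) = 4, d(47) = 2, d(48) = 10, d(49) = 3, d(50) = 6, d(51) = 4, d(52) = 6, d(53) = 2, d(54) = 8, d(55) = 4, d(56) = 8, d(57) = 4, d(58) = 4, d(59) = 2, d(60) = 12, d(61) = 2, d(62) = 4, d(63) = 6, d(64) = 7, d(65) = 4, d(66) = 8, d(67) = 2, d(68) = 6, d(69) = 4, d(70) = 8, d(71) = 2, d(72) = 12, d(73) = 2, d(74) = 4, d(75) = 6, d(76) = 6, d(77) = 4, d(78) = 8, d(79) = 2, d(80) = 10, d(81) = 5, d(82) = 4, d(83) = 2, d(84) = 12, d(85) = 4, d(86) = 4, d(87) = 4, d(88) = 8, d(89) = 2, d(90) = 12, d(91) = 4, d(92) = 6, d(93) = 4, d(94) = 4, d(95) = 4, d(96) = 12, d(97) = 2, d(98) = 6, d(99) = 6, d(100) = 9, d(101) = 2, d(102) = 8, d(103) = 2, d(104) = 8, d(105) = 8, d(106) = 4, d(107) = 2, d(108) = 12, d(109) = 2, d(110) = 8, d(111) = 4, d(112) = 10, d(113) = 2, d(114) = 8, d(115) = 4, d(116) = 6, d(117) = 6, d(118) = 4, d(119) = 4, d(120) = 16, d(121) = 3, d(122) = 4, d(123) = 4, d(124) = 6, d(125) = 4, d(126) = 12, d(127) = 2, d(128) = 8, d(129) = 4, d(130) = 8, d(131) = 2, d(132) = 12, d(133) = 4, d(134) = 4, d(135) = 8, d(136) = 8, d(137) = 2, d(138) = 8, d(139) = 2, d(140) = 12, d(141) = 4, d(142) = 4, d(143) = 4, d(144) = 15, d(145) = 4, d(146) = 4, d(147) = 6. Summing all 147 values: 760. (Dirichlet's divisor formula: Σ_{n ≤ x} d(n) = x ln(x) + (2γ − 1) x + O(√x). For x = 147, the asymptotic estimate is ≈ 756.29.)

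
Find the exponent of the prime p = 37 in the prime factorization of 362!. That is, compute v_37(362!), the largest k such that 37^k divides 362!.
v_37(362!) = 9

Legendre's formula: v_p(n!) = Σ_{k ≥ 1} ⌊n / p^k⌋. For p = 37, n = 362, the terms are:
  ⌊362/37^1⌋ = ⌊362/37⌋ = 9
(the next term ⌊362/37^2⌋ = 0, terminating the sum). Summing: v_37(362!) = 9 = 9.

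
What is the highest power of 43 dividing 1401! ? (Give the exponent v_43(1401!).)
v_43(1401!) = 32

Legendre's formula: v_p(n!) = Σ_{k ≥ 1} ⌊n / p^k⌋. For p = 43, n = 1401, the terms are:
  ⌊1401/43^1⌋ = ⌊1401/43⌋ = 32
(the next term ⌊1401/43^2⌋ = 0, terminating the sum). Summing: v_43(1401!) = 32 = 32.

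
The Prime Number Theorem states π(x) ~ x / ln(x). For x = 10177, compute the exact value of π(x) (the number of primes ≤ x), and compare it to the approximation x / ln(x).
π(10177) = 1250;  x/ln(x) ≈ 1102.85;  relative error ≈ 11.77%.

Directly count primes up to 10177: π(10177) = 1250. The PNT approximation gives 10177/ln(10177) ≈ 10177/9.22789 ≈ 1102.85. Relative error (π(x) − x/ln(x)) / π(x) ≈ 11.77%; the approximation is known to undercount slightly (Li(x) is a better estimate).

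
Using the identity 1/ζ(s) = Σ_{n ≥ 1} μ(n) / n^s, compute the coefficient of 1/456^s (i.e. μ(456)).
μ(456) = 0

Factor n = 456 = 2^3 · 3 · 19. μ(n) = 0 if any exponent ≥ 2 (not squarefree); otherwise μ(n) = (−1)^{ω(n)} where ω(n) is the number of distinct prime factors. Applying: μ(456) = 0.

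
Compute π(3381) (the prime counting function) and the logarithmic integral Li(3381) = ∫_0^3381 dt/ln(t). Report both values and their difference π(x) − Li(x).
π(3381) = 476;  Li(3381) ≈ 489.99;  π(x) − Li(x) ≈ -13.99.

Direct count of primes ≤ 3381 gives π(3381) = 476. Numerical evaluation of the logarithmic integral gives Li(3381) ≈ 489.99. The difference π(x) − Li(x) ≈ -13.99 is typically negative for small/moderate x (Li(x) overestimates), though Littlewood's theorem shows this sign changes infinitely often.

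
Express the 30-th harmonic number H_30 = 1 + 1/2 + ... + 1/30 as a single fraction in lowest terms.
H_30 = 9304682830147/2329089562800

Direct summation: H_30 = 1 + 1/2 + ... + 1/30. The least common denominator is lcm(1, ..., 30) = 2329089562800; over this denominator the numerator is 2329089562800 + 1164544781400 + 776363187600 + 582272390700 + 465817912560 + 388181593800 + 332727080400 + 291136195350 + 258787729200 + 232908956280 + 211735414800 + 194090796900 + 179160735600 + 166363540200 + 155272637520 + 145568097675 + 137005268400 + 129393864600 + 122583661200 + 116454478140 + 110909026800 + 105867707400 + 101264763600 + 97045398450 + 93163582512 + 89580367800 + 86262576400 + 83181770100 + 80313433200 + 77636318760 = 9304682830147, so H_30 = 9304682830147/2329089562800 (already in lowest terms) ≈ 3.99499. (The PNT-adjacent estimate ln(30) + γ ≈ 3.97841 matches within O(1/n).)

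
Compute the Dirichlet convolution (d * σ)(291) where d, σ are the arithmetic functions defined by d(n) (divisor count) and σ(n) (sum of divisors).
(d * σ)(291) = 600

Divisors of 291: [1, 3, 97, 291]. For each d | 291:
  d = 1: d(1) · σ(291/1) = 1 · 392 = 392
  d = 3: d(3) · σ(291/3) = 2 · 98 = 196
  d = 97: d(97) · σ(291/97) = 2 · 4 = 8
  d = 291: d(291) · σ(291/291) = 4 · 1 = 4
Summing: (d * σ)(291) = 392 + 196 + 8 + 4 = 600.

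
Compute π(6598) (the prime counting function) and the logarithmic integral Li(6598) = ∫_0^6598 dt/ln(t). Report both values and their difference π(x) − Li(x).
π(6598) = 852;  Li(6598) ≈ 868.77;  π(x) − Li(x) ≈ -16.77.

Direct count of primes ≤ 6598 gives π(6598) = 852. Numerical evaluation of the logarithmic integral gives Li(6598) ≈ 868.77. The difference π(x) − Li(x) ≈ -16.77 is typically negative for small/moderate x (Li(x) overestimates), though Littlewood's theorem shows this sign changes infinitely often.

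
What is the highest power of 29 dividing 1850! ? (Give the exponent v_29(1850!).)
v_29(1850!) = 65

Legendre's formula: v_p(n!) = Σ_{k ≥ 1} ⌊n / p^k⌋. For p = 29, n = 1850, the terms are:
  ⌊1850/29^1⌋ = ⌊1850/29⌋ = 63
  ⌊1850/29^2⌋ = ⌊1850/841⌋ = 2
(the next term ⌊1850/29^3⌋ = 0, terminating the sum). Summing: v_29(1850!) = 63 + 2 = 65.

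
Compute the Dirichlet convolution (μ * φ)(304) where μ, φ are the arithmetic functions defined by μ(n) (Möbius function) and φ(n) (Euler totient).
(μ * φ)(304) = 68

Divisors of 304: [1, 2, 4, 8, 16, 19, 38, 76, 152, 304]. For each d | 304:
  d = 1: μ(1) · φ(304/1) = 1 · 144 = 144
  d = 2: μ(2) · φ(304/2) = -1 · 72 = -72
  d = 4: μ(4) · φ(304/4) = 0 · 36 = 0
  d = 8: μ(8) · φ(304/8) = 0 · 18 = 0
  d = 16: μ(16) · φ(304/16) = 0 · 18 = 0
  d = 19: μ(19) · φ(304/19) = -1 · 8 = -8
  d = 38: μ(38) · φ(304/38) = 1 · 4 = 4
  d = 76: μ(76) · φ(304/76) = 0 · 2 = 0
  d = 152: μ(152) · φ(304/152) = 0 · 1 = 0
  d = 304: μ(304) · φ(304/304) = 0 · 1 = 0
Summing: (μ * φ)(304) = 144 + -72 + 0 + 0 + 0 + -8 + 4 + 0 + 0 + 0 = 68.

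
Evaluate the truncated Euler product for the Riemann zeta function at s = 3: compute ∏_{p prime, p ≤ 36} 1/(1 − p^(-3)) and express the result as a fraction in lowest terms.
∏ = 209363023479599225665/174187638420315512832

The primes p ≤ 36 are [2, 3, 5, 7, 11, 13, 17, 19, 23, 29, 31]. For each prime, (1 − 1/p^3)^(-1) = p^3 / (p^3 − 1). The product is (1 − 1/2^3)^(-1), (1 − 1/3^3)^(-1), (1 − 1/5^3)^(-1), (1 − 1/7^3)^(-1), (1 − 1/11^3)^(-1), (1 − 1/13^3)^(-1), (1 − 1/17^3)^(-1), (1 − 1/19^3)^(-1), (1 − 1/23^3)^(-1), (1 − 1/29^3)^(-1), (1 − 1/31^3)^(-1) = ∏ p^3 / (p^3 − 1) = 209363023479599225665/174187638420315512832.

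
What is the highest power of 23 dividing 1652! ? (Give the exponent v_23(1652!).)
v_23(1652!) = 74

Legendre's formula: v_p(n!) = Σ_{k ≥ 1} ⌊n / p^k⌋. For p = 23, n = 1652, the terms are:
  ⌊1652/23^1⌋ = ⌊1652/23⌋ = 71
  ⌊1652/23^2⌋ = ⌊1652/529⌋ = 3
(the next term ⌊1652/23^3⌋ = 0, terminating the sum). Summing: v_23(1652!) = 71 + 3 = 74.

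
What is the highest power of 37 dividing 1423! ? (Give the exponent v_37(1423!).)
v_37(1423!) = 39

Legendre's formula: v_p(n!) = Σ_{k ≥ 1} ⌊n / p^k⌋. For p = 37, n = 1423, the terms are:
  ⌊1423/37^1⌋ = ⌊1423/37⌋ = 38
  ⌊1423/37^2⌋ = ⌊1423/1369⌋ = 1
(the next term ⌊1423/37^3⌋ = 0, terminating the sum). Summing: v_37(1423!) = 38 + 1 = 39.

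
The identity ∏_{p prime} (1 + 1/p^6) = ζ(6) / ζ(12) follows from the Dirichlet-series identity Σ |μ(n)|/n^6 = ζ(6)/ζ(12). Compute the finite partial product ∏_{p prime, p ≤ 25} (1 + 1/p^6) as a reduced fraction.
∏ = 1528148900144746288585670319214284020/1502467574555591484127420211226932553

The primes p ≤ 25 are [2, 3, 5, 7, 11, 13, 17, 19, 23]. For each, (1 + 1/p^6) = (p^6 + 1)/p^6. Multiplying these fractions over p ∈ [2, 3, 5, 7, 11, 13, 17, 19, 23] gives 1528148900144746288585670319214284020/1502467574555591484127420211226932553. (In the limit P → ∞ this tends to ζ(6)/ζ(12).)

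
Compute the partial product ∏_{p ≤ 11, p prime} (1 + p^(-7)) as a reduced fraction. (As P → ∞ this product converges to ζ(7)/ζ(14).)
∏ = 102398715604311407906/101557061298054140625

The primes p ≤ 11 are [2, 3, 5, 7, 11]. For each, (1 + 1/p^7) = (p^7 + 1)/p^7. Multiplying these fractions over p ∈ [2, 3, 5, 7, 11] gives 102398715604311407906/101557061298054140625. (In the limit P → ∞ this tends to ζ(7)/ζ(14).)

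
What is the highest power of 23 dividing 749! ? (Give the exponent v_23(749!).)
v_23(749!) = 33

Legendre's formula: v_p(n!) = Σ_{k ≥ 1} ⌊n / p^k⌋. For p = 23, n = 749, the terms are:
  ⌊749/23^1⌋ = ⌊749/23⌋ = 32
  ⌊749/23^2⌋ = ⌊749/529⌋ = 1
(the next term ⌊749/23^3⌋ = 0, terminating the sum). Summing: v_23(749!) = 32 + 1 = 33.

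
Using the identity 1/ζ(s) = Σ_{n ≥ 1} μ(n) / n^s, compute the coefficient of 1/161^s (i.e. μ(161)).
μ(161) = 1

Factor n = 161 = 7 · 23. μ(n) = 0 if any exponent ≥ 2 (not squarefree); otherwise μ(n) = (−1)^{ω(n)} where ω(n) is the number of distinct prime factors. Applying: μ(161) = 1.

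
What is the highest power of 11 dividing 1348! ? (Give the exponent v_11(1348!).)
v_11(1348!) = 134

Legendre's formula: v_p(n!) = Σ_{k ≥ 1} ⌊n / p^k⌋. For p = 11, n = 1348, the terms are:
  ⌊1348/11^1⌋ = ⌊1348/11⌋ = 122
  ⌊1348/11^2⌋ = ⌊1348/121⌋ = 11
  ⌊1348/11^3⌋ = ⌊1348/1331⌋ = 1
(the next term ⌊1348/11^4⌋ = 0, terminating the sum). Summing: v_11(1348!) = 122 + 11 + 1 = 134.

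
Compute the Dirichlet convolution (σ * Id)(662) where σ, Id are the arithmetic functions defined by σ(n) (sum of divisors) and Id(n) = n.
(σ * Id)(662) = 3315

Divisors of 662: [1, 2, 331, 662]. For each d | 662:
  d = 1: σ(1) · Id(662/1) = 1 · 662 = 662
  d = 2: σ(2) · Id(662/2) = 3 · 331 = 993
  d = 331: σ(331) · Id(662/331) = 332 · 2 = 664
  d = 662: σ(662) · Id(662/662) = 996 · 1 = 996
Summing: (σ * Id)(662) = 662 + 993 + 664 + 996 = 3315.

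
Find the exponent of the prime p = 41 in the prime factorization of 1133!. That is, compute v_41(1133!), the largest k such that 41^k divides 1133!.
v_41(1133!) = 27

Legendre's formula: v_p(n!) = Σ_{k ≥ 1} ⌊n / p^k⌋. For p = 41, n = 1133, the terms are:
  ⌊1133/41^1⌋ = ⌊1133/41⌋ = 27
(the next term ⌊1133/41^2⌋ = 0, terminating the sum). Summing: v_41(1133!) = 27 = 27.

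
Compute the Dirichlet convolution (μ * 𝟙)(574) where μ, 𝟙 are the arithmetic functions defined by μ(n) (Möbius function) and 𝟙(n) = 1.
(μ * 𝟙)(574) = 0

Divisors of 574: [1, 2, 7, 14, 41, 82, 287, 574]. For each d | 574:
  d = 1: μ(1) · 𝟙(574/1) = 1 · 1 = 1
  d = 2: μ(2) · 𝟙(574/2) = -1 · 1 = -1
  d = 7: μ(7) · 𝟙(574/7) = -1 · 1 = -1
  d = 14: μ(14) · 𝟙(574/14) = 1 · 1 = 1
  d = 41: μ(41) · 𝟙(574/41) = -1 · 1 = -1
  d = 82: μ(82) · 𝟙(574/82) = 1 · 1 = 1
  d = 287: μ(287) · 𝟙(574/287) = 1 · 1 = 1
  d = 574: μ(574) · 𝟙(574/574) = -1 · 1 = -1
Summing: (μ * 𝟙)(574) = 1 + -1 + -1 + 1 + -1 + 1 + 1 + -1 = 0.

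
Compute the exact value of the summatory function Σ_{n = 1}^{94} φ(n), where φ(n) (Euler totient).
Σ_{n ≤ 94} φ(n) = 2702

Compute φ(n) for each 1 ≤ n ≤ 94: φ(1) = 1, φ(2) = 1, φ(3) = 2, φ(4) = 2, φ(5) = 4, φ(6) = 2, φ(7) = 6, φ(8) = 4, φ(9) = 6, φ(10) = 4, φ(11) = 10, φ(12) = 4, φ(13) = 12, φ(14) = 6, φ(15) = 8, φ(16) = 8, φ(17) = 16, φ(18) = 6, φ(19) = 18, φ(20) = 8, φ(21) = 12, φ(22) = 10, φ(23) = 22, φ(24) = 8, φ(25) = 20, φ(26) = 12, φ(27) = 18, φ(28) = 12, φ(29) = 28, φ(30) = 8, φ(31) = 30, φ(32) = 16, φ(33) = 20, φ(34) = 16, φ(35) = 24, φ(36) = 12, φ(37) = 36, φ(38) = 18, φ(39) = 24, φ(40) = 16, φ(41) = 40, φ(42) = 12, φ(43) = 42, φ(44) = 20, φ(45) = 24, φ(46) = 22, φ(47) = 46, φ(48) = 16, φ(49) = 42, φ(50) = 20, φ(51) = 32, φ(52) = 24, φ(53) = 52, φ(54) = 18, φ(55) = 40, φ(56) = 24, φ(57) = 36, φ(58) = 28, φ(59) = 58, φ(60) = 16, φ(61) = 60, φ(62) = 30, φ(63) = 36, φ(64) = 32, φ(65) = 48, φ(66) = 20, φ(67) = 66, φ(68) = 32, φ(69) = 44, φ(70) = 24, φ(71) = 70, φ(72) = 24, φ(73) = 72, φ(74) = 36, φ(75) = 40, φ(76) = 36, φ(77) = 60, φ(78) = 24, φ(79) = 78, φ(80) = 32, φ(81) = 54, φ(82) = 40, φ(83) = 82, φ(84) = 24, φ(85) = 64, φ(86) = 42, φ(87) = 56, φ(88) = 40, φ(89) = 88, φ(90) = 24, φ(91) = 72, φ(92) = 44, φ(93) = 60, φ(94) = 46. Summing all 94 values: 2702. (Average order: Σ_{n ≤ x} φ(n) ~ (3/π²) x². For x = 94, (3/π²)·94² ≈ 2685.82.)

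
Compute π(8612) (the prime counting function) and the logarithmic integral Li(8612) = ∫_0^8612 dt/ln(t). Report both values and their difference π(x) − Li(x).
π(8612) = 1072;  Li(8612) ≈ 1094.23;  π(x) − Li(x) ≈ -22.23.

Direct count of primes ≤ 8612 gives π(8612) = 1072. Numerical evaluation of the logarithmic integral gives Li(8612) ≈ 1094.23. The difference π(x) − Li(x) ≈ -22.23 is typically negative for small/moderate x (Li(x) overestimates), though Littlewood's theorem shows this sign changes infinitely often.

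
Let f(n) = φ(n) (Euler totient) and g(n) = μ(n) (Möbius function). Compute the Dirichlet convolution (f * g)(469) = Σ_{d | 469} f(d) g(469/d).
(φ * μ)(469) = 325

Divisors of 469: [1, 7, 67, 469]. For each d | 469:
  d = 1: φ(1) · μ(469/1) = 1 · 1 = 1
  d = 7: φ(7) · μ(469/7) = 6 · -1 = -6
  d = 67: φ(67) · μ(469/67) = 66 · -1 = -66
  d = 469: φ(469) · μ(469/469) = 396 · 1 = 396
Summing: (φ * μ)(469) = 1 + -6 + -66 + 396 = 325.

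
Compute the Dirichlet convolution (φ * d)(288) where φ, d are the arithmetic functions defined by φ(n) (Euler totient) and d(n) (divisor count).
(φ * d)(288) = 819

Divisors of 288: [1, 2, 3, 4, 6, 8, 9, 12, 16, 18, 24, 32, 36, 48, 72, 96, 144, 288]. For each d | 288:
  d = 1: φ(1) · d(288/1) = 1 · 18 = 18
  d = 2: φ(2) · d(288/2) = 1 · 15 = 15
  d = 3: φ(3) · d(288/3) = 2 · 12 = 24
  d = 4: φ(4) · d(288/4) = 2 · 12 = 24
  d = 6: φ(6) · d(288/6) = 2 · 10 = 20
  d = 8: φ(8) · d(288/8) = 4 · 9 = 36
  d = 9: φ(9) · d(288/9) = 6 · 6 = 36
  d = 12: φ(12) · d(288/12) = 4 · 8 = 32
  d = 16: φ(16) · d(288/16) = 8 · 6 = 48
  d = 18: φ(18) · d(288/18) = 6 · 5 = 30
  d = 24: φ(24) · d(288/24) = 8 · 6 = 48
  d = 32: φ(32) · d(288/32) = 16 · 3 = 48
  d = 36: φ(36) · d(288/36) = 12 · 4 = 48
  d = 48: φ(48) · d(288/48) = 16 · 4 = 64
  d = 72: φ(72) · d(288/72) = 24 · 3 = 72
  d = 96: φ(96) · d(288/96) = 32 · 2 = 64
  d = 144: φ(144) · d(288/144) = 48 · 2 = 96
  d = 288: φ(288) · d(288/288) = 96 · 1 = 96
Summing: (φ * d)(288) = 18 + 15 + 24 + 24 + 20 + 36 + 36 + 32 + 48 + 30 + 48 + 48 + 48 + 64 + 72 + 64 + 96 + 96 = 819.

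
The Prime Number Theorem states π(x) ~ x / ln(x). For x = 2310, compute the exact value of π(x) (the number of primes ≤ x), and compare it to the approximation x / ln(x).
π(2310) = 343;  x/ln(x) ≈ 298.26;  relative error ≈ 13.04%.

Directly count primes up to 2310: π(2310) = 343. The PNT approximation gives 2310/ln(2310) ≈ 2310/7.74500 ≈ 298.26. Relative error (π(x) − x/ln(x)) / π(x) ≈ 13.04%; the approximation is known to undercount slightly (Li(x) is a better estimate).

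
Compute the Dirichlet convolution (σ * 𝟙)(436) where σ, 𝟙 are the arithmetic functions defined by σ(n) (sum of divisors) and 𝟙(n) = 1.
(σ * 𝟙)(436) = 1221

Divisors of 436: [1, 2, 4, 109, 218, 436]. For each d | 436:
  d = 1: σ(1) · 𝟙(436/1) = 1 · 1 = 1
  d = 2: σ(2) · 𝟙(436/2) = 3 · 1 = 3
  d = 4: σ(4) · 𝟙(436/4) = 7 · 1 = 7
  d = 109: σ(109) · 𝟙(436/109) = 110 · 1 = 110
  d = 218: σ(218) · 𝟙(436/218) = 330 · 1 = 330
  d = 436: σ(436) · 𝟙(436/436) = 770 · 1 = 770
Summing: (σ * 𝟙)(436) = 1 + 3 + 7 + 110 + 330 + 770 = 1221.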